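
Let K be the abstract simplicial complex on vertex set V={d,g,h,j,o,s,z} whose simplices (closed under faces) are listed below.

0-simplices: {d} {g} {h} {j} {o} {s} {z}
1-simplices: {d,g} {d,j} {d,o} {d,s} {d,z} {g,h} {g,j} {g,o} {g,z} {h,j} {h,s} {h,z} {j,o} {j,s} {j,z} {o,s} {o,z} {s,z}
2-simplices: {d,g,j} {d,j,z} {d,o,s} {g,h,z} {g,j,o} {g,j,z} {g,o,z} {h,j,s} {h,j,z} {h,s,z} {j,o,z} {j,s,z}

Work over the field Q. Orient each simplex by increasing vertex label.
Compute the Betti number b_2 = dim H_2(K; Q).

b_2=2

n_0=7 n_1=18 n_2=12  [Q]
∂1: piv[dg,dj,do,ds,dz,gh] rk=6  ker:gj,go,gz,hj,hs,hz,jo,js,jz,os,oz,sz
∂2: piv[dgj,djz,dos,ghz,gjo,gjz,goz,hjs,hjz,hsz] rk=10  ker:joz,jsz
b_2=(12−10)−0=2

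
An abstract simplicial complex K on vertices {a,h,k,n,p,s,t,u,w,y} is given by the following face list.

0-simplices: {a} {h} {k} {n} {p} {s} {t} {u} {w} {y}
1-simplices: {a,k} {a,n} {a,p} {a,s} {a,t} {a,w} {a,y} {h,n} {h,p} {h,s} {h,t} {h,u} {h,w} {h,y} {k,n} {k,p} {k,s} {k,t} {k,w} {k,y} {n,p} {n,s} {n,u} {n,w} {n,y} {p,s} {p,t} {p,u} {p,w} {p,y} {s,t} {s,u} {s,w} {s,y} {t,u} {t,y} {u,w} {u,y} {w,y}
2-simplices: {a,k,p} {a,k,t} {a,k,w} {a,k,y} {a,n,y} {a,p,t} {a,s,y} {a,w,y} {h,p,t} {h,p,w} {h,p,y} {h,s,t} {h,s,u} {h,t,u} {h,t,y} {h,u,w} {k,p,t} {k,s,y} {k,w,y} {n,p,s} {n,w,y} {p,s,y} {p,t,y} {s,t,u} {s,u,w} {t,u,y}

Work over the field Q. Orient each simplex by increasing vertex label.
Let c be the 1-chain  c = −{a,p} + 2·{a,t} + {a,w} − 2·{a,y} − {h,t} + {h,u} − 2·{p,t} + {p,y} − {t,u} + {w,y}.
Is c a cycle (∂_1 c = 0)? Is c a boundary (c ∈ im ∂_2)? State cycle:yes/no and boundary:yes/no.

cycle:yes boundary:no

n_0=10 n_1=39 n_2=26  [Q]
∂1: piv[ak,an,ap,as,at,aw,ay,hn,hu] rk=9  ker:hp,hs,ht,hw,hy,kn,kp,ks,kt,kw,ky,np,ns,nu,nw,ny,ps,pt,pu,pw,py,st,su,sw,sy,tu,ty,uw,uy,wy
∂2: piv[akp,akt,akw,aky,any,apt,asy,awy,hpt,hpw,hpy,hst,hsu,htu,hty,huw,ksy,nps,nwy,psy,suw,tuy] rk=22  ker:kpt,kwy,pty,stu
∂1c = 0
c vs im∂2: residual ≠ 0 ⇒ not boundary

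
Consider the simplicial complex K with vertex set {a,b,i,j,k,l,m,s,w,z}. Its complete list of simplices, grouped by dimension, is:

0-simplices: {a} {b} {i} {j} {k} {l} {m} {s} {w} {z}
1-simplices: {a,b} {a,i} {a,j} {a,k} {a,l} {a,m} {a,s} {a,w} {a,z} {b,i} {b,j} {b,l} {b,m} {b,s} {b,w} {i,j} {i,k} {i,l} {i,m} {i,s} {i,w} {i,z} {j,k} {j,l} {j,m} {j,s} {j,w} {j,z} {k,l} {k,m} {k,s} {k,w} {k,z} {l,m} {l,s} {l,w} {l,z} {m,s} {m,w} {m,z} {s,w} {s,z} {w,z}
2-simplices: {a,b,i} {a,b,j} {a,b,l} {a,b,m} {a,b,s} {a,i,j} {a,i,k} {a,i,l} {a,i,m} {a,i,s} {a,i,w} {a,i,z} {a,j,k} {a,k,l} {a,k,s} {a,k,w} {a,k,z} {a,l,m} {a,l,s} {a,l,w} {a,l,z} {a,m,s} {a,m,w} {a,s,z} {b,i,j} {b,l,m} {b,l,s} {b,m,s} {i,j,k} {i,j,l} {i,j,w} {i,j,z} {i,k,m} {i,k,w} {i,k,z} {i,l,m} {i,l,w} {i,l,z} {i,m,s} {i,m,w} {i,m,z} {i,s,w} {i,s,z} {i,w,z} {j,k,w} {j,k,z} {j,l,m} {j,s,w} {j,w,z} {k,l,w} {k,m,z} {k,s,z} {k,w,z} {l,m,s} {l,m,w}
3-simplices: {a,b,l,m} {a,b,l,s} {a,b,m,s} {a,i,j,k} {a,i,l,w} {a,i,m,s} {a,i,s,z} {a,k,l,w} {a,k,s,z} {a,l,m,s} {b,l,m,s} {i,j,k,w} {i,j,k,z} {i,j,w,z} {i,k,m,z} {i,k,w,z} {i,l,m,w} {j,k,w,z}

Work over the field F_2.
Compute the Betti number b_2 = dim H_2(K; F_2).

n_0=10 n_1=43 n_2=55 n_3=18  [Z2]
∂1: piv[ab,ai,aj,ak,al,am,as,aw,az] rk=9  ker:bi,bj,bl,bm,bs,bw,ij,ik,il,im,is,iw,iz,jk,jl,jm,js,jw,jz,kl,km,ks,kw,kz,lm,ls,lw,lz,ms,mw,mz,sw,sz,wz
∂2: piv[abi,abj,abl,abm,abs,aij,aik,ail,aim,ais,aiw,aiz,ajk,akl,aks,akw,akz,alm,als,alw,alz,ams,amw,asz,ijl,ijw,ijz,ikm,imz,isw,iwz,jlm,jsw] rk=33  ker:bij,blm,bls,bms,ijk,ikw,ikz,ilm,ilw,ilz,ims,imw,isz,jkw,jkz,jwz,klw,kmz,ksz,kwz,lms,lmw
∂3: piv[ablm,abls,abms,aijk,ailw,aims,aisz,aklw,aksz,alms,ijkw,ijkz,ijwz,ikmz,ikwz,ilmw] rk=16  ker:blms,jkwz
b_2=(55−33)−16=6

b_2=6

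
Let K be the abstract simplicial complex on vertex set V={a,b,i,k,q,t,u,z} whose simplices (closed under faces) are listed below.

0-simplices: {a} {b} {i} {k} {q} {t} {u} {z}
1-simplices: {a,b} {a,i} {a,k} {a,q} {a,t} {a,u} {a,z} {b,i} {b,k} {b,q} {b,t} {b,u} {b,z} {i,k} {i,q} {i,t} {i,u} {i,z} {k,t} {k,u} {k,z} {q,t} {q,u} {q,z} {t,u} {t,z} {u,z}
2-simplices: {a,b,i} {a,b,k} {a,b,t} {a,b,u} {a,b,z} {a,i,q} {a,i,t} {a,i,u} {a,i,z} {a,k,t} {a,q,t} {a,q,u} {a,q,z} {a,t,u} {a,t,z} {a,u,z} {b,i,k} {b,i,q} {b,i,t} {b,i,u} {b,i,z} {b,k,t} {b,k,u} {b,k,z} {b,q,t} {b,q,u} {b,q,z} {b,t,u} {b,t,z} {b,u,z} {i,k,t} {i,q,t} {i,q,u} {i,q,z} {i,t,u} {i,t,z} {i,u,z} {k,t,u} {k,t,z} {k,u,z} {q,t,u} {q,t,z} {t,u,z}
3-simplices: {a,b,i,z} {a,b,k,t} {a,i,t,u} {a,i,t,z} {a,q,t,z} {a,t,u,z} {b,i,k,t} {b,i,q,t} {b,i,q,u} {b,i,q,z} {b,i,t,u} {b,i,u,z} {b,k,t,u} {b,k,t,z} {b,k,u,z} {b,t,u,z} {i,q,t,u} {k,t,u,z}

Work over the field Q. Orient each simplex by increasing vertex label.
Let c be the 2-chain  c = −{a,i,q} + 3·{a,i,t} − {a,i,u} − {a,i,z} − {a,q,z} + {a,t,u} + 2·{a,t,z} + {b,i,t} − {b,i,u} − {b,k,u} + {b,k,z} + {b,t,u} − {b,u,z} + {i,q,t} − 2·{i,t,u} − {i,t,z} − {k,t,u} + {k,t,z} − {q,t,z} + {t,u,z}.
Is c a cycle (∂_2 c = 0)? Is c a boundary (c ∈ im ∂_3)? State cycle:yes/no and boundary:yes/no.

n_0=8 n_1=27 n_2=43 n_3=18  [Q]
∂1: piv[ab,ai,ak,aq,at,au,az] rk=7  ker:bi,bk,bq,bt,bu,bz,ik,iq,it,iu,iz,kt,ku,kz,qt,qu,qz,tu,tz,uz
∂2: piv[abi,abk,abt,abu,abz,aiq,ait,aiu,aiz,akt,aqt,aqu,aqz,atu,atz,auz,bik,biq,bku,bkz] rk=20  ker:bit,biu,biz,bkt,bqt,bqu,bqz,btu,btz,buz,ikt,iqt,iqu,iqz,itu,itz,iuz,ktu,ktz,kuz,qtu,qtz,tuz
∂3: piv[abiz,abkt,aitu,aitz,aqtz,atuz,bikt,biqt,biqu,biqz,bitu,biuz,bktu,bktz,bkuz,btuz,iqtu] rk=17  ker:ktuz
∂2c = 0
c vs im∂3: residual ≠ 0 ⇒ not boundary

cycle:yes boundary:no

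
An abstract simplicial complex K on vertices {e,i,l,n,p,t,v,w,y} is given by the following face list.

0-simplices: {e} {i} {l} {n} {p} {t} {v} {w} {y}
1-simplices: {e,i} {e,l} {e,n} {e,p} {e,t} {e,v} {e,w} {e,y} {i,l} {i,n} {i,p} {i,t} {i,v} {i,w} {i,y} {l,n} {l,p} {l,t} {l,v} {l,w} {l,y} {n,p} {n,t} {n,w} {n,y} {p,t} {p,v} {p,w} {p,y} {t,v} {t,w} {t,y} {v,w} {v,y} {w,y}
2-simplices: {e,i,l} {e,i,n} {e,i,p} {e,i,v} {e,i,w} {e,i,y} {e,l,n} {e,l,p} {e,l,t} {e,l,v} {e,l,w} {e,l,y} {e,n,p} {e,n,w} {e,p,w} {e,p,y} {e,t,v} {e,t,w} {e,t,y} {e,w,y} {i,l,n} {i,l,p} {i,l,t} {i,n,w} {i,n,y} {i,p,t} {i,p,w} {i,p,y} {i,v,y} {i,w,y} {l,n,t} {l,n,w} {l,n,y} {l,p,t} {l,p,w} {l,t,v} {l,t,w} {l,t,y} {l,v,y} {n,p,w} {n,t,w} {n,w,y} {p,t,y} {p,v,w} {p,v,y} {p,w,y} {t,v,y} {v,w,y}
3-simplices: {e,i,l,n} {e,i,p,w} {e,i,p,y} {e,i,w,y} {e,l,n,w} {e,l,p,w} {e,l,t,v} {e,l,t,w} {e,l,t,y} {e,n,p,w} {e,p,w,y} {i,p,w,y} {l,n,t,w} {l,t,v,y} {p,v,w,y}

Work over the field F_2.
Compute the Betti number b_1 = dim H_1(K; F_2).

b_1=0

n_0=9 n_1=35 n_2=48 n_3=15  [Z2]
∂1: piv[ei,el,en,ep,et,ev,ew,ey] rk=8  ker:il,in,ip,it,iv,iw,iy,ln,lp,lt,lv,lw,ly,np,nt,nw,ny,pt,pv,pw,py,tv,tw,ty,vw,vy,wy
∂2: piv[eil,ein,eip,eiv,eiw,eiy,eln,elp,elt,elv,elw,ely,enp,enw,epw,epy,etv,etw,ety,ewy,ilt,iny,ipt,ivy,lnt,pvw,pvy] rk=27  ker:iln,ilp,inw,ipw,ipy,iwy,lnw,lny,lpt,lpw,ltv,ltw,lty,lvy,npw,ntw,nwy,pty,pwy,tvy,vwy
∂3: piv[eiln,eipw,eipy,eiwy,elnw,elpw,eltv,eltw,elty,enpw,epwy,lntw,ltvy,pvwy] rk=14  ker:ipwy
b_1=(35−8)−27=0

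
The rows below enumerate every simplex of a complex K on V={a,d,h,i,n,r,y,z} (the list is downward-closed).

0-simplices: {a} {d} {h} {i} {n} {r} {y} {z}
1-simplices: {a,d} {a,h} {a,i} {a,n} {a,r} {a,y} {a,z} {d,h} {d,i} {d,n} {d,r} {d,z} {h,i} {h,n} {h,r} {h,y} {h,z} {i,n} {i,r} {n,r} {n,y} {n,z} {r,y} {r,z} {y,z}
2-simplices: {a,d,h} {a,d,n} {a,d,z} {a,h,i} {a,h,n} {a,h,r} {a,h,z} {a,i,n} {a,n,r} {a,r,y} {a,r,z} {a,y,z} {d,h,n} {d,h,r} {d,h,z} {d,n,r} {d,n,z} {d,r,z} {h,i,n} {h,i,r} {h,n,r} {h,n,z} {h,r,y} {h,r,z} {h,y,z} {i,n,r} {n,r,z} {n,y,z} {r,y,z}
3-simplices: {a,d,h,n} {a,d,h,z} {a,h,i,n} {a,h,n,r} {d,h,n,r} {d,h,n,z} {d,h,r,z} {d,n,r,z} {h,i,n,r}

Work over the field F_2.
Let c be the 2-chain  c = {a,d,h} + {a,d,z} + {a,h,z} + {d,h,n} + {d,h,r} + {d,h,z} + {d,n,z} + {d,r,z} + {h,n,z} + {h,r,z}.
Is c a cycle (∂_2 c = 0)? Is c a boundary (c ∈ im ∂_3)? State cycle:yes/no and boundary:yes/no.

n_0=8 n_1=25 n_2=29 n_3=9  [Z2]
∂1: piv[ad,ah,ai,an,ar,ay,az] rk=7  ker:dh,di,dn,dr,dz,hi,hn,hr,hy,hz,in,ir,nr,ny,nz,ry,rz,yz
∂2: piv[adh,adn,adz,ahi,ahn,ahr,ahz,ain,anr,ary,arz,ayz,dhr,dnz,hir,hry,nyz] rk=17  ker:dhn,dhz,dnr,drz,hin,hnr,hnz,hrz,hyz,inr,nrz,ryz
∂3: piv[adhn,adhz,ahin,ahnr,dhnr,dhnz,dhrz,dnrz,hinr] rk=9
∂2c = 0
c vs im∂3: reduces to 0 ⇒ boundary

cycle:yes boundary:yes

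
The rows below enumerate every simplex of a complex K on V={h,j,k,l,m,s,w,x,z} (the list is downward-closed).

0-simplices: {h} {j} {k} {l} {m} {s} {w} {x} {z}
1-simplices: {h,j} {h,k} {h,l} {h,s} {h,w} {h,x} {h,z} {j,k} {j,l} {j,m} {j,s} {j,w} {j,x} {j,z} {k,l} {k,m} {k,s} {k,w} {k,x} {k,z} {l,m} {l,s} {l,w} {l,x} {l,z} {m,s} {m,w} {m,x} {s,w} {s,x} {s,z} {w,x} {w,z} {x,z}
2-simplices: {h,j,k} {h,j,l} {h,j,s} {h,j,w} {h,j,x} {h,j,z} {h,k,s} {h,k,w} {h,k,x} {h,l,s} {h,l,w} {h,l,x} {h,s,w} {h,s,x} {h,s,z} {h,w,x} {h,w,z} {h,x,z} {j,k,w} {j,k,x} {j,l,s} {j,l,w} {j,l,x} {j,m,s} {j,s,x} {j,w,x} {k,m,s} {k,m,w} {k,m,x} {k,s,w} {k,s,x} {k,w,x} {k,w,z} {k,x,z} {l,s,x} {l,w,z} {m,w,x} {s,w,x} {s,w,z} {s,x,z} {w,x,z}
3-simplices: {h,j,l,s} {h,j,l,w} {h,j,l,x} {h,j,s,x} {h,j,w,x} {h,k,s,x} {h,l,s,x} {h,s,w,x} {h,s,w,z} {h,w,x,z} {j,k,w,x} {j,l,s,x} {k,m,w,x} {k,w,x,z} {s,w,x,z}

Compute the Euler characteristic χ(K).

χ(K)=1

n_0=9 n_1=34 n_2=41 n_3=15
χ=+9−34+41−15=1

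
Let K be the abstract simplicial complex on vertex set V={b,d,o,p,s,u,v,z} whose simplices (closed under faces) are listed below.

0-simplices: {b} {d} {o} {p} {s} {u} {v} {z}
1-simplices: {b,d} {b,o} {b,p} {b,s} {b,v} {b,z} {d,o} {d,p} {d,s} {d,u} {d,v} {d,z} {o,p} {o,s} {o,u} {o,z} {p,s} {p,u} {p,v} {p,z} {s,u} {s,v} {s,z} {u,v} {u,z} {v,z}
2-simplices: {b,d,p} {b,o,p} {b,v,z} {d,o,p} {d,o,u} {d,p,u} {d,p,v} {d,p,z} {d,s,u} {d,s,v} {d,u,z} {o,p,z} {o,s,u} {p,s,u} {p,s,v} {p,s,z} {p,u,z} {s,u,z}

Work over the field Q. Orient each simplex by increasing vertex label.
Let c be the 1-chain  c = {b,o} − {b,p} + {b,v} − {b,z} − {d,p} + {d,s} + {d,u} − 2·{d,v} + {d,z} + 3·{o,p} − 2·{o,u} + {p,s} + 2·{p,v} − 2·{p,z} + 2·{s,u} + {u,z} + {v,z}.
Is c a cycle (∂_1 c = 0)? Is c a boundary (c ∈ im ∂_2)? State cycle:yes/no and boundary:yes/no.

n_0=8 n_1=26 n_2=18  [Q]
∂1: piv[bd,bo,bp,bs,bv,bz,du] rk=7  ker:do,dp,ds,dv,dz,op,os,ou,oz,ps,pu,pv,pz,su,sv,sz,uv,uz,vz
∂2: piv[bdp,bop,bvz,dop,dou,dpu,dpv,dpz,dsu,dsv,duz,opz,osu,psu,psz] rk=15  ker:psv,puz,suz
∂1c = 0
c vs im∂2: reduces to 0 ⇒ boundary

cycle:yes boundary:yes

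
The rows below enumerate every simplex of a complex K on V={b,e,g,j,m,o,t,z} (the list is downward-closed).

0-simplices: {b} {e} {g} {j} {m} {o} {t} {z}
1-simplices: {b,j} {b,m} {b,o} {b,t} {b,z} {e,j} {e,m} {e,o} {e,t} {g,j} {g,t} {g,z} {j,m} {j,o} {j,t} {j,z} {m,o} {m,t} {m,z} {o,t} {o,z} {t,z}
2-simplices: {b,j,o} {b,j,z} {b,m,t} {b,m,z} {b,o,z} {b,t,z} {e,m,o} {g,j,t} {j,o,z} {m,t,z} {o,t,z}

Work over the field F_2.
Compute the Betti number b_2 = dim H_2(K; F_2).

b_2=2

n_0=8 n_1=22 n_2=11  [Z2]
∂1: piv[bj,bm,bo,bt,bz,ej,gj] rk=7  ker:em,eo,et,gt,gz,jm,jo,jt,jz,mo,mt,mz,ot,oz,tz
∂2: piv[bjo,bjz,bmt,bmz,boz,btz,emo,gjt,otz] rk=9  ker:joz,mtz
b_2=(11−9)−0=2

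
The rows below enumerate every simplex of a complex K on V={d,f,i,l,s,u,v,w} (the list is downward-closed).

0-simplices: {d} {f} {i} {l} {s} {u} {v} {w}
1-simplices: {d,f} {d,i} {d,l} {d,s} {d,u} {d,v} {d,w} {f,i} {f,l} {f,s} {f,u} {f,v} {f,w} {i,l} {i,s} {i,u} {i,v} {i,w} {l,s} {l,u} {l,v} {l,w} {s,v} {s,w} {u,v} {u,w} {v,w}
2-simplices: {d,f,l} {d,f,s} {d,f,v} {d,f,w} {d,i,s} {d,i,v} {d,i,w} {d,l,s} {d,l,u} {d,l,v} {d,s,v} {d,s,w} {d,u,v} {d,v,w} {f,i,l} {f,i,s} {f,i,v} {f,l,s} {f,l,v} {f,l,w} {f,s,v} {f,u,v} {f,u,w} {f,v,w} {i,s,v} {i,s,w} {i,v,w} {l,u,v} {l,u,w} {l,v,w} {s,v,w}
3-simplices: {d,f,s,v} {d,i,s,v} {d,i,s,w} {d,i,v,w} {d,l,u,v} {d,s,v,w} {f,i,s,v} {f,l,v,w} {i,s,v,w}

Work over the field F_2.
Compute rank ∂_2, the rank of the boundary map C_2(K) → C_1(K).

rank∂_2=19

n_0=8 n_1=27 n_2=31 n_3=9  [Z2]
∂1: piv[df,di,dl,ds,du,dv,dw] rk=7  ker:fi,fl,fs,fu,fv,fw,il,is,iu,iv,iw,ls,lu,lv,lw,sv,sw,uv,uw,vw
∂2: piv[dfl,dfs,dfv,dfw,dis,div,diw,dls,dlu,dlv,dsv,dsw,duv,dvw,fil,fis,flw,fuv,fuw] rk=19  ker:fiv,fls,flv,fsv,fvw,isv,isw,ivw,luv,luw,lvw,svw
∂3: piv[dfsv,disv,disw,divw,dluv,dsvw,fisv,flvw] rk=8  ker:isvw
rk∂_2=19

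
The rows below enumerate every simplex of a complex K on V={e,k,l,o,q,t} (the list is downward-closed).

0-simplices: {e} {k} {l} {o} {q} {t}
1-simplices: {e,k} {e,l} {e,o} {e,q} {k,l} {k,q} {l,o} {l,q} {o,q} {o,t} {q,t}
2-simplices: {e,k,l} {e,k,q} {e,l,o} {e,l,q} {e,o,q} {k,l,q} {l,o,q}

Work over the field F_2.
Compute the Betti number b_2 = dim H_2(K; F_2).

n_0=6 n_1=11 n_2=7  [Z2]
∂1: piv[ek,el,eo,eq,ot] rk=5  ker:kl,kq,lo,lq,oq,qt
∂2: piv[ekl,ekq,elo,elq,eoq] rk=5  ker:klq,loq
b_2=(7−5)−0=2

b_2=2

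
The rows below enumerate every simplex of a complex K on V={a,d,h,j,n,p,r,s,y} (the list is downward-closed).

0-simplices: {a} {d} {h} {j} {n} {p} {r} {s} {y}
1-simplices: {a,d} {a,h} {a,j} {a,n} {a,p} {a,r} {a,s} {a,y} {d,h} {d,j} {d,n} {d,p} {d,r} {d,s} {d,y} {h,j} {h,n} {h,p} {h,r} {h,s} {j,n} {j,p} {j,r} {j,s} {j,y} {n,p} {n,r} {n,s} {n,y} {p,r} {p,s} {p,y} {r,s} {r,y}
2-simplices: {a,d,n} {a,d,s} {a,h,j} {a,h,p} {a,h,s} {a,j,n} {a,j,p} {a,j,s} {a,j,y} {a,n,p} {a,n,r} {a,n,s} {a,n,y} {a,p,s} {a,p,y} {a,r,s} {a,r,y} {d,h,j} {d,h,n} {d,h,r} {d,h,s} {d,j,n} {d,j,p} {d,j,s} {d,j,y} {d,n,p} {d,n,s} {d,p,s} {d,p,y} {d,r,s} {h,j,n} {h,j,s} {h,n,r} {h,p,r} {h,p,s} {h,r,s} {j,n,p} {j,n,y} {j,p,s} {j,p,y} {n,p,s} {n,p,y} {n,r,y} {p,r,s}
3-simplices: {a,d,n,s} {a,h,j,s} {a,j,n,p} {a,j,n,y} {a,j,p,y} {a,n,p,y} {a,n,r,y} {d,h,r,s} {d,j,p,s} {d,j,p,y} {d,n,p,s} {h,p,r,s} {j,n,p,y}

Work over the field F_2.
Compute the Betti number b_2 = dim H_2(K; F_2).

n_0=9 n_1=34 n_2=44 n_3=13  [Z2]
∂1: piv[ad,ah,aj,an,ap,ar,as,ay] rk=8  ker:dh,dj,dn,dp,dr,ds,dy,hj,hn,hp,hr,hs,jn,jp,jr,js,jy,np,nr,ns,ny,pr,ps,py,rs,ry
∂2: piv[adn,ads,ahj,ahp,ahs,ajn,ajp,ajs,ajy,anp,anr,ans,any,aps,apy,ars,ary,dhj,dhn,dhr,dhs,djp,djy,drs,hpr] rk=25  ker:djn,djs,dnp,dns,dps,dpy,hjn,hjs,hnr,hps,hrs,jnp,jny,jps,jpy,nps,npy,nry,prs
∂3: piv[adns,ahjs,ajnp,ajny,ajpy,anpy,anry,dhrs,djps,djpy,dnps,hprs] rk=12  ker:jnpy
b_2=(44−25)−12=7

b_2=7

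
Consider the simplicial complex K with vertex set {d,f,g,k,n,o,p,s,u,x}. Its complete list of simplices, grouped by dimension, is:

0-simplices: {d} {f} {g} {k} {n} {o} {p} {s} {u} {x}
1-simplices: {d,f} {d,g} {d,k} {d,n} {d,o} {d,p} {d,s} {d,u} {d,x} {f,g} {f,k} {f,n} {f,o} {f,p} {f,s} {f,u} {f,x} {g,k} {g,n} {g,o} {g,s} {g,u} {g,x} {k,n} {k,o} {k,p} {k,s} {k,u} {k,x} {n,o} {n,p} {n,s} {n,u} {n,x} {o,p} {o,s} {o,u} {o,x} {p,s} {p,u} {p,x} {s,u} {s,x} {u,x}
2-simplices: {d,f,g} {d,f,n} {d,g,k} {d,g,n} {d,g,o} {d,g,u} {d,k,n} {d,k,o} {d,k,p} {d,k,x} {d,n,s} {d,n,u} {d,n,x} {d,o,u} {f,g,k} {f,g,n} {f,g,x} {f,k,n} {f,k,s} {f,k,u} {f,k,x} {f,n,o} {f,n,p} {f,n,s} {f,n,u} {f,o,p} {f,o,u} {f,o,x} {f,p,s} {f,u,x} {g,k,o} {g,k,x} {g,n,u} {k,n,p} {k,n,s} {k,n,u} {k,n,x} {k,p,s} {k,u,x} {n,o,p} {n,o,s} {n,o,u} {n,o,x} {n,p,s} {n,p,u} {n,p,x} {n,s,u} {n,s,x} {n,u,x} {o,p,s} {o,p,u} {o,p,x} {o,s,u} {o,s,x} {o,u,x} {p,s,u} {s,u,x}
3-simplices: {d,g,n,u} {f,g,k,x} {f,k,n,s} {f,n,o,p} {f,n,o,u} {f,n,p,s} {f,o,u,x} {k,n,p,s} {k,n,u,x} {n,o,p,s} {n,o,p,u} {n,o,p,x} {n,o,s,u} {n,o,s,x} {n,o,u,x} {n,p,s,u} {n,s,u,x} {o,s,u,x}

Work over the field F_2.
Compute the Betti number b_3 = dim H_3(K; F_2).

n_0=10 n_1=44 n_2=57 n_3=18  [Z2]
∂1: piv[df,dg,dk,dn,do,dp,ds,du,dx] rk=9  ker:fg,fk,fn,fo,fp,fs,fu,fx,gk,gn,go,gs,gu,gx,kn,ko,kp,ks,ku,kx,no,np,ns,nu,nx,op,os,ou,ox,ps,pu,px,su,sx,ux
∂2: piv[dfg,dfn,dgk,dgn,dgo,dgu,dkn,dko,dkp,dkx,dns,dnu,dnx,dou,fgk,fgx,fks,fku,fkx,fno,fnp,fns,fnu,fop,fou,fox,fps,fux,knp,nos,npu,npx,nsu,nsx] rk=34  ker:fgn,fkn,gko,gkx,gnu,kns,knu,knx,kps,kux,nop,nou,nox,nps,nux,ops,opu,opx,osu,osx,oux,psu,sux
∂3: piv[dgnu,fgkx,fkns,fnop,fnou,fnps,foux,knps,knux,nops,nopu,nopx,nosu,nosx,noux,npsu,nsux] rk=17  ker:osux
b_3=(18−17)−0=1

b_3=1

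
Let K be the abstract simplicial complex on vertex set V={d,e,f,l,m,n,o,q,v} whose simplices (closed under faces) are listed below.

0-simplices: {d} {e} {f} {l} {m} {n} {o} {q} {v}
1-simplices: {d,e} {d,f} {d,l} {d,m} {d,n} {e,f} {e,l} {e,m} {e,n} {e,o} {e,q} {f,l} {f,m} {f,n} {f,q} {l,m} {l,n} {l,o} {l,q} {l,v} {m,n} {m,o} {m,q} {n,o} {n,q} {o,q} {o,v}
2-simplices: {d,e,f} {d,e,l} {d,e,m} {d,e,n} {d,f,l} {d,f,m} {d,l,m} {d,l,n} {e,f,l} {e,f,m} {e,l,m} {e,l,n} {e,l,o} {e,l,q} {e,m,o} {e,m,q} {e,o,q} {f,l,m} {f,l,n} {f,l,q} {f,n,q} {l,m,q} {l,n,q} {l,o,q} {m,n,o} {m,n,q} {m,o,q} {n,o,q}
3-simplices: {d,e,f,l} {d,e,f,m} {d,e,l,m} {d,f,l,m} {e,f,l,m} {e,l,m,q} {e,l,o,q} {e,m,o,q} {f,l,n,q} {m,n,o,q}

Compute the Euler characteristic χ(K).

χ(K)=0

n_0=9 n_1=27 n_2=28 n_3=10
χ=+9−27+28−10=0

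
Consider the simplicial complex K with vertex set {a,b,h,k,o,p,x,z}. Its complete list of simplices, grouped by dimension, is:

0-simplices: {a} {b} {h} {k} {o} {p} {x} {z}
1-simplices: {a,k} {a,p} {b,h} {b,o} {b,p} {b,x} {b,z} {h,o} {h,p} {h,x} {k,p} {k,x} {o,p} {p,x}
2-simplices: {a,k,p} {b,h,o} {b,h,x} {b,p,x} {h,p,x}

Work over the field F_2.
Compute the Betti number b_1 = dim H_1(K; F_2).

b_1=2

n_0=8 n_1=14 n_2=5  [Z2]
∂1: piv[ak,ap,bh,bo,bp,bx,bz] rk=7  ker:ho,hp,hx,kp,kx,op,px
∂2: piv[akp,bho,bhx,bpx,hpx] rk=5
b_1=(14−7)−5=2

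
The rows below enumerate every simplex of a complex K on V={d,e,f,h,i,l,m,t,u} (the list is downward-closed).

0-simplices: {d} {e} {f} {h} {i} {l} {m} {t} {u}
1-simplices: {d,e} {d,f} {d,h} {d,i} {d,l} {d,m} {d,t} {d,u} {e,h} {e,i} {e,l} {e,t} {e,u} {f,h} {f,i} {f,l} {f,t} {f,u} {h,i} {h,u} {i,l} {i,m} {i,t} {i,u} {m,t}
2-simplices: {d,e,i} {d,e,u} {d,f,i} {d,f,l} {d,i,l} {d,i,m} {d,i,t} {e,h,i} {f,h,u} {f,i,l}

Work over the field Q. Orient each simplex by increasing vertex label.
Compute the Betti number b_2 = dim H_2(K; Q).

n_0=9 n_1=25 n_2=10  [Q]
∂1: piv[de,df,dh,di,dl,dm,dt,du] rk=8  ker:eh,ei,el,et,eu,fh,fi,fl,ft,fu,hi,hu,il,im,it,iu,mt
∂2: piv[dei,deu,dfi,dfl,dil,dim,dit,ehi,fhu] rk=9  ker:fil
b_2=(10−9)−0=1

b_2=1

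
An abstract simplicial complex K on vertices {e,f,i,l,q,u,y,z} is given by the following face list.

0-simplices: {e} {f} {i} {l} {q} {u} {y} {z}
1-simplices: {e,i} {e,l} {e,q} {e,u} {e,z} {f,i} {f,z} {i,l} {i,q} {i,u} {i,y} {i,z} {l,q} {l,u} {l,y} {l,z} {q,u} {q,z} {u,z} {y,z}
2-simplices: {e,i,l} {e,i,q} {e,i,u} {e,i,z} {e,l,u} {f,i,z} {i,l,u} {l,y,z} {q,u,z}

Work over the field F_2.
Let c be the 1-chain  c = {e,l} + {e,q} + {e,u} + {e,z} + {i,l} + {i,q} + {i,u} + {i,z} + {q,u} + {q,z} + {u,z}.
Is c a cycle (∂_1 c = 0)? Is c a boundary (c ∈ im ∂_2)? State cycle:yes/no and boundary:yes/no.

cycle:yes boundary:yes

n_0=8 n_1=20 n_2=9  [Z2]
∂1: piv[ei,el,eq,eu,ez,fi,iy] rk=7  ker:fz,il,iq,iu,iz,lq,lu,ly,lz,qu,qz,uz,yz
∂2: piv[eil,eiq,eiu,eiz,elu,fiz,lyz,quz] rk=8  ker:ilu
∂1c = 0
c vs im∂2: reduces to 0 ⇒ boundary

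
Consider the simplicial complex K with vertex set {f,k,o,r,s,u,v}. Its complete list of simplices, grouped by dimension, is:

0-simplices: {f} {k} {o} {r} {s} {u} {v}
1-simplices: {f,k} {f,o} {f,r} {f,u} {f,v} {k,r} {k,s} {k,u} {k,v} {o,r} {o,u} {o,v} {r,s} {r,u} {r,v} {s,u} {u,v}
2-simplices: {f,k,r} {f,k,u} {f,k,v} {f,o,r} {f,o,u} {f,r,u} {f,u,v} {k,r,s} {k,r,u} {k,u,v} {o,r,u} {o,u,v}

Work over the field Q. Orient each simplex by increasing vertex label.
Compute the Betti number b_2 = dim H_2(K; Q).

n_0=7 n_1=17 n_2=12  [Q]
∂1: piv[fk,fo,fr,fu,fv,ks] rk=6  ker:kr,ku,kv,or,ou,ov,rs,ru,rv,su,uv
∂2: piv[fkr,fku,fkv,for,fou,fru,fuv,krs,ouv] rk=9  ker:kru,kuv,oru
b_2=(12−9)−0=3

b_2=3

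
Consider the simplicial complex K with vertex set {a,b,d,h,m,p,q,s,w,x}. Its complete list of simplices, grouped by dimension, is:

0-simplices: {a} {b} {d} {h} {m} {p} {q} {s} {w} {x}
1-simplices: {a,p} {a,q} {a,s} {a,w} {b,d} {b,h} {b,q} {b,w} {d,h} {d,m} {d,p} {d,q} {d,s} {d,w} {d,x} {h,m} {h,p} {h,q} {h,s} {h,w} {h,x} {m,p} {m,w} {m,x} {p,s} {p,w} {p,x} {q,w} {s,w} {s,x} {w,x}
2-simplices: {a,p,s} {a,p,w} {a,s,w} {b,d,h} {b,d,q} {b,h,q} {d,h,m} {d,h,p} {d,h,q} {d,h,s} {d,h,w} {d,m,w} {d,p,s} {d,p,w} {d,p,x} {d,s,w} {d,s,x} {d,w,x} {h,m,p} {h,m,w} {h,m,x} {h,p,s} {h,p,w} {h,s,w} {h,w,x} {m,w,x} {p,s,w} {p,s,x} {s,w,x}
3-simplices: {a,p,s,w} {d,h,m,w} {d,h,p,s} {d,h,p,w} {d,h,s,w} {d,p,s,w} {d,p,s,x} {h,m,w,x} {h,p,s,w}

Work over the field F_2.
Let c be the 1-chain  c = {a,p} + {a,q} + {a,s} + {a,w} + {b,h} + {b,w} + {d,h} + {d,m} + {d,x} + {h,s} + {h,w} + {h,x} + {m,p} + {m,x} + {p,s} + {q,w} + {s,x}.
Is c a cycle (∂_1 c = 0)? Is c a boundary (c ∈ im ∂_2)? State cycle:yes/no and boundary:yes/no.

cycle:no boundary:no

n_0=10 n_1=31 n_2=29 n_3=9  [Z2]
∂1: piv[ap,aq,as,aw,bd,bh,bq,dm,dx] rk=9  ker:bw,dh,dp,dq,ds,dw,hm,hp,hq,hs,hw,hx,mp,mw,mx,ps,pw,px,qw,sw,sx,wx
∂2: piv[aps,apw,asw,bdh,bdq,bhq,dhm,dhp,dhs,dhw,dmw,dps,dpw,dpx,dsx,dwx,hmp,hmx,hwx] rk=19  ker:dhq,dsw,hmw,hps,hpw,hsw,mwx,psw,psx,swx
∂3: piv[apsw,dhmw,dhps,dhpw,dhsw,dpsw,dpsx,hmwx] rk=8  ker:hpsw
∂1c = {d} + {h} + {m} + {p}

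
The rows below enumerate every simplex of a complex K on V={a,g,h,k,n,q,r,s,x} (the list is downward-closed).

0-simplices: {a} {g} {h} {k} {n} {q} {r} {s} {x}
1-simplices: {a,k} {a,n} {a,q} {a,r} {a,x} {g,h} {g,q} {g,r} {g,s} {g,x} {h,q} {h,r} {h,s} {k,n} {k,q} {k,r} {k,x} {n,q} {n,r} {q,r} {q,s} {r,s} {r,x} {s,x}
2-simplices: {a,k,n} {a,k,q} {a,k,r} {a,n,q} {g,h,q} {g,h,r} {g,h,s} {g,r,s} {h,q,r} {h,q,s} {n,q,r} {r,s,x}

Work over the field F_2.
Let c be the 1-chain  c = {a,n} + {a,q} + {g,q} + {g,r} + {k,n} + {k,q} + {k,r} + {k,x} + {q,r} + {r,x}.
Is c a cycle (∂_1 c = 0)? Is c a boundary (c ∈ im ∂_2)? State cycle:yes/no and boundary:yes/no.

n_0=9 n_1=24 n_2=12  [Z2]
∂1: piv[ak,an,aq,ar,ax,gh,gq,gs] rk=8  ker:gr,gx,hq,hr,hs,kn,kq,kr,kx,nq,nr,qr,qs,rs,rx,sx
∂2: piv[akn,akq,akr,anq,ghq,ghr,ghs,grs,hqr,hqs,nqr,rsx] rk=12
∂1c = 0
c vs im∂2: residual ≠ 0 ⇒ not boundary

cycle:yes boundary:no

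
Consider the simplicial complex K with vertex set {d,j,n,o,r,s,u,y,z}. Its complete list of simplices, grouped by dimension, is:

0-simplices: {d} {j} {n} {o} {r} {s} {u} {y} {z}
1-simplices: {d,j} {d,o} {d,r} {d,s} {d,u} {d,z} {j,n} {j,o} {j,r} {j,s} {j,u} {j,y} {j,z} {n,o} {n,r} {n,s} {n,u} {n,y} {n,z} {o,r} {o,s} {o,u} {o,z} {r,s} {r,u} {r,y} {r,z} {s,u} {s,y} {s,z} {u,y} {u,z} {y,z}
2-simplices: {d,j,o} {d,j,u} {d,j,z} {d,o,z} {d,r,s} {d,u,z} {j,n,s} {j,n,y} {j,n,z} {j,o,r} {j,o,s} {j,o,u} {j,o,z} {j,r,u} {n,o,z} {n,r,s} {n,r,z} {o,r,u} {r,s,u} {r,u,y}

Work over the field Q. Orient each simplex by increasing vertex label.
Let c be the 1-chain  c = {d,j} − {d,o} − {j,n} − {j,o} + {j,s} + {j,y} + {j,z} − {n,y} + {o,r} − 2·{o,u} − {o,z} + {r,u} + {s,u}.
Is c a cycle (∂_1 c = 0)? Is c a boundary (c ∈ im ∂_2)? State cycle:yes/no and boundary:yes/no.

n_0=9 n_1=33 n_2=20  [Q]
∂1: piv[dj,do,dr,ds,du,dz,jn,jy] rk=8  ker:jo,jr,js,ju,jz,no,nr,ns,nu,ny,nz,or,os,ou,oz,rs,ru,ry,rz,su,sy,sz,uy,uz,yz
∂2: piv[djo,dju,djz,doz,drs,duz,jns,jny,jnz,jor,jos,jou,jru,noz,nrs,nrz,rsu,ruy] rk=18  ker:joz,oru
∂1c = 0
c vs im∂2: residual ≠ 0 ⇒ not boundary

cycle:yes boundary:no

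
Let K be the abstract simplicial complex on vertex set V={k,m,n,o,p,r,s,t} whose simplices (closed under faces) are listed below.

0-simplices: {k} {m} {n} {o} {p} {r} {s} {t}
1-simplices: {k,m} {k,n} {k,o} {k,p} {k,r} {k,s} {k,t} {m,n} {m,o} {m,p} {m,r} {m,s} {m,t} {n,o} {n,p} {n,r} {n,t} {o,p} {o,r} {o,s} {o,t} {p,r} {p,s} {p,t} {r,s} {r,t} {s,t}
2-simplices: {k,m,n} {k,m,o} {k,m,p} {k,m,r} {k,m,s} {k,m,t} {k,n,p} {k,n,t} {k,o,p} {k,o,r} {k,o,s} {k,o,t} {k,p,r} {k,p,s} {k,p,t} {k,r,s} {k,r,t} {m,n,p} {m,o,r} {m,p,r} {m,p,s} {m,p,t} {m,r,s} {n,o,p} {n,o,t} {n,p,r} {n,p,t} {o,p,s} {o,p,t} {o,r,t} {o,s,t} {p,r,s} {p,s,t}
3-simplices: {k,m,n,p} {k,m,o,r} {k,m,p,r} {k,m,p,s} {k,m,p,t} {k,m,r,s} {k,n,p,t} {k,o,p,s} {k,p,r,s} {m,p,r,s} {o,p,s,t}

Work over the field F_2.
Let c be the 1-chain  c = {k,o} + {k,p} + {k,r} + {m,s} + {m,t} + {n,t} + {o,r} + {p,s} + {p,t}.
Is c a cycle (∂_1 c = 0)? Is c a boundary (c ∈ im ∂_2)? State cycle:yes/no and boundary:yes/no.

cycle:no boundary:no

n_0=8 n_1=27 n_2=33 n_3=11  [Z2]
∂1: piv[km,kn,ko,kp,kr,ks,kt] rk=7  ker:mn,mo,mp,mr,ms,mt,no,np,nr,nt,op,or,os,ot,pr,ps,pt,rs,rt,st
∂2: piv[kmn,kmo,kmp,kmr,kms,kmt,knp,knt,kop,kor,kos,kot,kpr,kps,kpt,krs,krt,nop,npr,ost] rk=20  ker:mnp,mor,mpr,mps,mpt,mrs,not,npt,ops,opt,ort,prs,pst
∂3: piv[kmnp,kmor,kmpr,kmps,kmpt,kmrs,knpt,kops,kprs,opst] rk=10  ker:mprs
∂1c = {k} + {n} + {p} + {t}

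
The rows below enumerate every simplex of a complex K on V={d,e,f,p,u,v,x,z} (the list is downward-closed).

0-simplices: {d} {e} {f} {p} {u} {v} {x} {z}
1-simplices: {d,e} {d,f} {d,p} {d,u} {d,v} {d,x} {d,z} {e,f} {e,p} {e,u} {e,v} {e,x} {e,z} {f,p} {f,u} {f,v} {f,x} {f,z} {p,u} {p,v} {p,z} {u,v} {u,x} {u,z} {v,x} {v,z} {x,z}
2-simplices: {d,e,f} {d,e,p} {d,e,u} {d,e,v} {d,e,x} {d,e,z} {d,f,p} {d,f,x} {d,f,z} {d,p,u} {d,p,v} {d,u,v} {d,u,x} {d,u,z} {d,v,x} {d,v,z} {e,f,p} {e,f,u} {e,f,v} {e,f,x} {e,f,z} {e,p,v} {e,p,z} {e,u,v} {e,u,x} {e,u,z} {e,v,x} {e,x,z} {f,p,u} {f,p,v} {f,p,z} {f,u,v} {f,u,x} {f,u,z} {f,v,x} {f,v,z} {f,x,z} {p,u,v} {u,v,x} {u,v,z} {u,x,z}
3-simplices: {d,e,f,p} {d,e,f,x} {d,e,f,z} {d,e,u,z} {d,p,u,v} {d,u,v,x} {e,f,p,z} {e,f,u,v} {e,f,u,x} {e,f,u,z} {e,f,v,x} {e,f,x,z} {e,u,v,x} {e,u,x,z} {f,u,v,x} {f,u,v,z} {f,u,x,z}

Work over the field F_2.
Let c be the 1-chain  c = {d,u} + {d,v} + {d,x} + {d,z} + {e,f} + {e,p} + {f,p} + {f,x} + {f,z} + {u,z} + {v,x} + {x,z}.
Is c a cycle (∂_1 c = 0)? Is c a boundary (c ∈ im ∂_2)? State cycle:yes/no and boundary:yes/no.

cycle:yes boundary:yes

n_0=8 n_1=27 n_2=41 n_3=17  [Z2]
∂1: piv[de,df,dp,du,dv,dx,dz] rk=7  ker:ef,ep,eu,ev,ex,ez,fp,fu,fv,fx,fz,pu,pv,pz,uv,ux,uz,vx,vz,xz
∂2: piv[def,dep,deu,dev,dex,dez,dfp,dfx,dfz,dpu,dpv,duv,dux,duz,dvx,dvz,efu,efv,epz,exz] rk=20  ker:efp,efx,efz,epv,euv,eux,euz,evx,fpu,fpv,fpz,fuv,fux,fuz,fvx,fvz,fxz,puv,uvx,uvz,uxz
∂3: piv[defp,defx,defz,deuz,dpuv,duvx,efpz,efuv,efux,efuz,efvx,efxz,euvx,euxz,fuvz] rk=15  ker:fuvx,fuxz
∂1c = 0
c vs im∂2: reduces to 0 ⇒ boundary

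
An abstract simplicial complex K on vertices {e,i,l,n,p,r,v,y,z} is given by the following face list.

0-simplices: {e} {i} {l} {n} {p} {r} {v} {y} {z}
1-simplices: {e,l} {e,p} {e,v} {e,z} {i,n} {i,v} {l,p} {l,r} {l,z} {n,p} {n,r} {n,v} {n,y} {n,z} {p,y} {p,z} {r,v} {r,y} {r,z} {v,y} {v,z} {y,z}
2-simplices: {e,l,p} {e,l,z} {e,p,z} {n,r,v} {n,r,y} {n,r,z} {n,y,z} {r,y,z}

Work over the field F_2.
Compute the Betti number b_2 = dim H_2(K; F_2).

b_2=1

n_0=9 n_1=22 n_2=8  [Z2]
∂1: piv[el,ep,ev,ez,in,iv,lr,ny] rk=8  ker:lp,lz,np,nr,nv,nz,py,pz,rv,ry,rz,vy,vz,yz
∂2: piv[elp,elz,epz,nrv,nry,nrz,nyz] rk=7  ker:ryz
b_2=(8−7)−0=1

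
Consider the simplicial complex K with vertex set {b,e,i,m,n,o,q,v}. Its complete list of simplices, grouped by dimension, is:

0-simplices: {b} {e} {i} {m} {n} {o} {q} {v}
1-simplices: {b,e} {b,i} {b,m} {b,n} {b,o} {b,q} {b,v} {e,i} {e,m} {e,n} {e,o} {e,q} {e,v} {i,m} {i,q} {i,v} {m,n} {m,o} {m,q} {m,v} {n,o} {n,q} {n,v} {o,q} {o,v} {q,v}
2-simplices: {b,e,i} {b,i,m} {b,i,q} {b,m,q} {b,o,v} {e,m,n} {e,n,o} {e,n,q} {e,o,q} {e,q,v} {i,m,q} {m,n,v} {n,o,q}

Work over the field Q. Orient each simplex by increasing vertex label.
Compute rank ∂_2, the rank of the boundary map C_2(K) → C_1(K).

n_0=8 n_1=26 n_2=13  [Q]
∂1: piv[be,bi,bm,bn,bo,bq,bv] rk=7  ker:ei,em,en,eo,eq,ev,im,iq,iv,mn,mo,mq,mv,no,nq,nv,oq,ov,qv
∂2: piv[bei,bim,biq,bmq,bov,emn,eno,enq,eoq,eqv,mnv] rk=11  ker:imq,noq
rk∂_2=11

rank∂_2=11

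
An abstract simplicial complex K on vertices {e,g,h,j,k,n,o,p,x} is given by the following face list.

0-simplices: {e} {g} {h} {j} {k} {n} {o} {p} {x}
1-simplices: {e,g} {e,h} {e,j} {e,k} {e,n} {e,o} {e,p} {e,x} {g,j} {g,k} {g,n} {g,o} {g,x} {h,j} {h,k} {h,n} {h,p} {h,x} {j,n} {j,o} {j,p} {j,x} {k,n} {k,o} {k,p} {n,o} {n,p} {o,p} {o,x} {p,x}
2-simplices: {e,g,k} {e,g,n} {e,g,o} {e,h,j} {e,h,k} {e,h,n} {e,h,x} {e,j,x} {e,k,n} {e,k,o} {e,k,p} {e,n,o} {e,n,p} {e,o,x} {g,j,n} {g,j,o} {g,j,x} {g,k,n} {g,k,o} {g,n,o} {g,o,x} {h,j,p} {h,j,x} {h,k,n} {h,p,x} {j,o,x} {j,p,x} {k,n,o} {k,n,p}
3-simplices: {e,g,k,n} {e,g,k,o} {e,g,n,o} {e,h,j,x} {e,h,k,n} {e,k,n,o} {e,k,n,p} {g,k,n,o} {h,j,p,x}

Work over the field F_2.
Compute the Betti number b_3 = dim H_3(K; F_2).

n_0=9 n_1=30 n_2=29 n_3=9  [Z2]
∂1: piv[eg,eh,ej,ek,en,eo,ep,ex] rk=8  ker:gj,gk,gn,go,gx,hj,hk,hn,hp,hx,jn,jo,jp,jx,kn,ko,kp,no,np,op,ox,px
∂2: piv[egk,egn,ego,ehj,ehk,ehn,ehx,ejx,ekn,eko,ekp,eno,enp,eox,gjn,gjo,gjx,gox,hjp,hpx] rk=20  ker:gkn,gko,gno,hjx,hkn,jox,jpx,kno,knp
∂3: piv[egkn,egko,egno,ehjx,ehkn,ekno,eknp,hjpx] rk=8  ker:gkno
b_3=(9−8)−0=1

b_3=1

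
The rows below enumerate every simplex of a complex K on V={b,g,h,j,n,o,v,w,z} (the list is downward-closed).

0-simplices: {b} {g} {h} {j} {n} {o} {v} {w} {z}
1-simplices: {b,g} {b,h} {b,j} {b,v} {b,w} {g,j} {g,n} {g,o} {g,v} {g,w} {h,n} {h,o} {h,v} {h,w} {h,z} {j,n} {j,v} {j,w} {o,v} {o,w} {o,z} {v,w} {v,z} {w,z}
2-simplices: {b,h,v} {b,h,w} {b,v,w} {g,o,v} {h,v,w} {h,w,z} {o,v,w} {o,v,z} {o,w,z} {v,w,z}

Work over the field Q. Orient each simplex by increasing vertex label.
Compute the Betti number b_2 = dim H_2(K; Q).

n_0=9 n_1=24 n_2=10  [Q]
∂1: piv[bg,bh,bj,bv,bw,gn,go,hz] rk=8  ker:gj,gv,gw,hn,ho,hv,hw,jn,jv,jw,ov,ow,oz,vw,vz,wz
∂2: piv[bhv,bhw,bvw,gov,hwz,ovw,ovz,owz] rk=8  ker:hvw,vwz
b_2=(10−8)−0=2

b_2=2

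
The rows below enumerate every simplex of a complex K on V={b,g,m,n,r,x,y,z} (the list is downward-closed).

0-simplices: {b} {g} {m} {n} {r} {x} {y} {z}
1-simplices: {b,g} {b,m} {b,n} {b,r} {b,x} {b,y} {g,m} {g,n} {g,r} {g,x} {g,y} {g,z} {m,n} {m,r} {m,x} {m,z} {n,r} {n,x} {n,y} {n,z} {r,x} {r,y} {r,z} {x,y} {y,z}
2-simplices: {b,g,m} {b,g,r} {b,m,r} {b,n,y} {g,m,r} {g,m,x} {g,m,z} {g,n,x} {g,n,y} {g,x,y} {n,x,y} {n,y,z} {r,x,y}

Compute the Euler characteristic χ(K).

χ(K)=-4

n_0=8 n_1=25 n_2=13
χ=+8−25+13=-4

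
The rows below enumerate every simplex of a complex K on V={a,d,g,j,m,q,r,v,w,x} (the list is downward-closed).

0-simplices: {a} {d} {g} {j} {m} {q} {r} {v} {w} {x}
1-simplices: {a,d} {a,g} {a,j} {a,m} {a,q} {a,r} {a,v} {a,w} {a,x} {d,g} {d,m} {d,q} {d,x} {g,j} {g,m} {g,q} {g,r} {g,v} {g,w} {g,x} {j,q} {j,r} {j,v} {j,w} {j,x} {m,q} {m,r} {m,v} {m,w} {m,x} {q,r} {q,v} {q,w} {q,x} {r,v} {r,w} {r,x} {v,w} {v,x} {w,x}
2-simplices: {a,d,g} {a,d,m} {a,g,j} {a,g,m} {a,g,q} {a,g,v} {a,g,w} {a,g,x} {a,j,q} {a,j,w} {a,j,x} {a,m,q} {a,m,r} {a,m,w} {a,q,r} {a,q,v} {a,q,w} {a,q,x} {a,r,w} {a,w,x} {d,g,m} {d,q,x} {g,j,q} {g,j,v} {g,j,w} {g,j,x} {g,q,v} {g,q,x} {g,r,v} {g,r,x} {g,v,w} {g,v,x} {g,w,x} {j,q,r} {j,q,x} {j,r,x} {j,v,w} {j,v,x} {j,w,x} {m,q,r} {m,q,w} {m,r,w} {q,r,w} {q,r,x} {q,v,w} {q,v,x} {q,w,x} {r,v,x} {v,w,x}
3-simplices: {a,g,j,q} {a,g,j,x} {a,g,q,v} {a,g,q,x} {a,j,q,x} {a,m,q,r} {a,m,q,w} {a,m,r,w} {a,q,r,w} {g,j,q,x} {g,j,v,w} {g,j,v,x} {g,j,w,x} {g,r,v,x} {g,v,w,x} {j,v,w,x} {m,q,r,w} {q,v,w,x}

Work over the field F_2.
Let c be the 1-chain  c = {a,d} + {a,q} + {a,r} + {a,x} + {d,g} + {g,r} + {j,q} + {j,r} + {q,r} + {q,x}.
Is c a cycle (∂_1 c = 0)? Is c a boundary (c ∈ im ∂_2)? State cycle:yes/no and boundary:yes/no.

n_0=10 n_1=40 n_2=49 n_3=18  [Z2]
∂1: piv[ad,ag,aj,am,aq,ar,av,aw,ax] rk=9  ker:dg,dm,dq,dx,gj,gm,gq,gr,gv,gw,gx,jq,jr,jv,jw,jx,mq,mr,mv,mw,mx,qr,qv,qw,qx,rv,rw,rx,vw,vx,wx
∂2: piv[adg,adm,agj,agm,agq,agv,agw,agx,ajq,ajw,ajx,amq,amr,amw,aqr,aqv,aqw,aqx,arw,awx,dqx,gjv,grv,grx,gvw,gvx,jqr,jrx] rk=28  ker:dgm,gjq,gjw,gjx,gqv,gqx,gwx,jqx,jvw,jvx,jwx,mqr,mqw,mrw,qrw,qrx,qvw,qvx,qwx,rvx,vwx
∂3: piv[agjq,agjx,agqv,agqx,ajqx,amqr,amqw,amrw,aqrw,gjvw,gjvx,gjwx,grvx,gvwx,qvwx] rk=15  ker:gjqx,jvwx,mqrw
∂1c = 0
c vs im∂2: reduces to 0 ⇒ boundary

cycle:yes boundary:yes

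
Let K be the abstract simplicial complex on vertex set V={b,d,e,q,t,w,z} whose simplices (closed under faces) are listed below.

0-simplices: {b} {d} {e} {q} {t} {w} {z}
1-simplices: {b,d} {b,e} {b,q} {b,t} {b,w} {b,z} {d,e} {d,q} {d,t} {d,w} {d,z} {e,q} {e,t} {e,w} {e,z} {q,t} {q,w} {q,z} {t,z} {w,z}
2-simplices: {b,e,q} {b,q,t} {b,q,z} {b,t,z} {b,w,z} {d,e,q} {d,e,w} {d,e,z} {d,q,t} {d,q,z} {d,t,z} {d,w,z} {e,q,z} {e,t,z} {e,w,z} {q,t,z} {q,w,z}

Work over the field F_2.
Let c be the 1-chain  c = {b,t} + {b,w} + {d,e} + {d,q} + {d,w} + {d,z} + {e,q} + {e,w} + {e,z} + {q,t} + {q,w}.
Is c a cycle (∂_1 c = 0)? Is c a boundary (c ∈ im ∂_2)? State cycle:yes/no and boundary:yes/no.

cycle:yes boundary:yes

n_0=7 n_1=20 n_2=17  [Z2]
∂1: piv[bd,be,bq,bt,bw,bz] rk=6  ker:de,dq,dt,dw,dz,eq,et,ew,ez,qt,qw,qz,tz,wz
∂2: piv[beq,bqt,bqz,btz,bwz,deq,dew,dez,dqt,dqz,dwz,etz,qwz] rk=13  ker:dtz,eqz,ewz,qtz
∂1c = 0
c vs im∂2: reduces to 0 ⇒ boundary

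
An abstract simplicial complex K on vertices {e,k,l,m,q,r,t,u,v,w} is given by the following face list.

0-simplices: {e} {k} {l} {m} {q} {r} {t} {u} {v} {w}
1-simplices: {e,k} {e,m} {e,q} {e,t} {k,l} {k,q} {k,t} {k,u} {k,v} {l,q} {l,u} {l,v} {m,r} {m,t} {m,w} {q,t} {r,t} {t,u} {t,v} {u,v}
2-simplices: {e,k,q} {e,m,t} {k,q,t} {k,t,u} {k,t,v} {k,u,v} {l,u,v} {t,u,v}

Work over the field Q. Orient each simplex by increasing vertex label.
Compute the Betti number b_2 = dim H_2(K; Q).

n_0=10 n_1=20 n_2=8  [Q]
∂1: piv[ek,em,eq,et,kl,ku,kv,mr,mw] rk=9  ker:kq,kt,lq,lu,lv,mt,qt,rt,tu,tv,uv
∂2: piv[ekq,emt,kqt,ktu,ktv,kuv,luv] rk=7  ker:tuv
b_2=(8−7)−0=1

b_2=1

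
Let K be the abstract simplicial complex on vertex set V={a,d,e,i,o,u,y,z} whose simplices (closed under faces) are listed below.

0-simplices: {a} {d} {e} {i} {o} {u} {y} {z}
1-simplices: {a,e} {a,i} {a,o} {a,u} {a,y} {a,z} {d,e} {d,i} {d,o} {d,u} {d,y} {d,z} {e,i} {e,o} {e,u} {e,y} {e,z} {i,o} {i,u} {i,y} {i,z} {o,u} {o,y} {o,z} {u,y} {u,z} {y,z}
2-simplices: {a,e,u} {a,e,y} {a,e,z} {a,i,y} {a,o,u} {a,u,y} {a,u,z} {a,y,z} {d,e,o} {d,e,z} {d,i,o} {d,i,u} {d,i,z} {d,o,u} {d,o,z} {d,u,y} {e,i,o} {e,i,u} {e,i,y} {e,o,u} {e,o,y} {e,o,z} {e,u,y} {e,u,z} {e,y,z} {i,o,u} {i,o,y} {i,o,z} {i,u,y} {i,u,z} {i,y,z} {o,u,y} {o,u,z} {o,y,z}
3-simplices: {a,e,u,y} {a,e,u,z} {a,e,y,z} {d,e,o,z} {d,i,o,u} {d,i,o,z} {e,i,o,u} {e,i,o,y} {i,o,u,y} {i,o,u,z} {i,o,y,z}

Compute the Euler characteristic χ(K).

n_0=8 n_1=27 n_2=34 n_3=11
χ=+8−27+34−11=4

χ(K)=4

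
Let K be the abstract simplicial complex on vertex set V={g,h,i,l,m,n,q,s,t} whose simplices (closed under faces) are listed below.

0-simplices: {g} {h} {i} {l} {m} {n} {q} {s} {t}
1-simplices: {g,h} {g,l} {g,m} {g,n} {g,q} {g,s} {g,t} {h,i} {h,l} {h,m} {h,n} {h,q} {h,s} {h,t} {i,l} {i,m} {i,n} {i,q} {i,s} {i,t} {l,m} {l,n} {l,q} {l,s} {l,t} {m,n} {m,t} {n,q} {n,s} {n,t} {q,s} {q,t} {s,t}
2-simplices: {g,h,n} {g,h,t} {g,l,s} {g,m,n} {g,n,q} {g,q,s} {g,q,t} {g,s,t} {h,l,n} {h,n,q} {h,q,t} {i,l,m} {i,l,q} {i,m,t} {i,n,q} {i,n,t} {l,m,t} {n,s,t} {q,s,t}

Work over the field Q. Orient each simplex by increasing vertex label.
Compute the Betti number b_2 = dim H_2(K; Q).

b_2=2

n_0=9 n_1=33 n_2=19  [Q]
∂1: piv[gh,gl,gm,gn,gq,gs,gt,hi] rk=8  ker:hl,hm,hn,hq,hs,ht,il,im,in,iq,is,it,lm,ln,lq,ls,lt,mn,mt,nq,ns,nt,qs,qt,st
∂2: piv[ghn,ght,gls,gmn,gnq,gqs,gqt,gst,hln,hnq,ilm,ilq,imt,inq,int,lmt,nst] rk=17  ker:hqt,qst
b_2=(19−17)−0=2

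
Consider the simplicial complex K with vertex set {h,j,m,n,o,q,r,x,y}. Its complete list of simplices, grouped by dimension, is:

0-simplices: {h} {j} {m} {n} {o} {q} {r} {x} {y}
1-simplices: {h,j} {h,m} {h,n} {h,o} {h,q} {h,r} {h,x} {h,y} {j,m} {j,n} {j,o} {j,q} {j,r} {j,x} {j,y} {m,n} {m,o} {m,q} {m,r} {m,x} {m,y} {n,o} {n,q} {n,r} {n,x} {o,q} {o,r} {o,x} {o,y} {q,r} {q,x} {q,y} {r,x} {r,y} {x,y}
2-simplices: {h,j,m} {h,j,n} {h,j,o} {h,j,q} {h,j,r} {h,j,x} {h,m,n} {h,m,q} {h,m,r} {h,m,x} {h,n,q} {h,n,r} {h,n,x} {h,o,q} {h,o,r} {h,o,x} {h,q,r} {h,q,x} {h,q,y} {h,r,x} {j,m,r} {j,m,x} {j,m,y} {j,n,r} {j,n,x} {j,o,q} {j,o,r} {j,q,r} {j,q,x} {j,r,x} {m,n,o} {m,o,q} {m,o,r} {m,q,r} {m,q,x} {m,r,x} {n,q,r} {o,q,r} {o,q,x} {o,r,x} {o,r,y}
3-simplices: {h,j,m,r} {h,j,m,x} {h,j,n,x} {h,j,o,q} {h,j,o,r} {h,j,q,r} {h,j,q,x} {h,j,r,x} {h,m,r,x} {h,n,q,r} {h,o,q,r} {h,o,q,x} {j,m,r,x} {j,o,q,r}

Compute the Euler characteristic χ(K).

n_0=9 n_1=35 n_2=41 n_3=14
χ=+9−35+41−14=1

χ(K)=1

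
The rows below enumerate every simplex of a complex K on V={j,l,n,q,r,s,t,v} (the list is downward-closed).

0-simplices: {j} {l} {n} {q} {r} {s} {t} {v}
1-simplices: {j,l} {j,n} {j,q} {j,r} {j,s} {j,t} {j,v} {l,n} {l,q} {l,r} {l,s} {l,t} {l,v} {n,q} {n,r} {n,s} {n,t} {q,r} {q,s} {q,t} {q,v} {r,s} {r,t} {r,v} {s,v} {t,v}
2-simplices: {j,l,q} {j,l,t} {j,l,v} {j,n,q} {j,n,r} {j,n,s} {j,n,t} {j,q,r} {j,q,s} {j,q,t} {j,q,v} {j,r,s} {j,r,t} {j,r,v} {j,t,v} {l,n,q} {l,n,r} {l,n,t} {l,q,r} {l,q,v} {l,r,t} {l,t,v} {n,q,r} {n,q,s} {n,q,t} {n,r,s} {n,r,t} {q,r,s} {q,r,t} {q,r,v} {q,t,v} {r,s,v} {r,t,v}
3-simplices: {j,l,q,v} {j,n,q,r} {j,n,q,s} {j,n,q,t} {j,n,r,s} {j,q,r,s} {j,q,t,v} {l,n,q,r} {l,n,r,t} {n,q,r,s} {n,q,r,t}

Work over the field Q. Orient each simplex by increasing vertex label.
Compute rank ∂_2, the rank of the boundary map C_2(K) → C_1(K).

n_0=8 n_1=26 n_2=33 n_3=11  [Q]
∂1: piv[jl,jn,jq,jr,js,jt,jv] rk=7  ker:ln,lq,lr,ls,lt,lv,nq,nr,ns,nt,qr,qs,qt,qv,rs,rt,rv,sv,tv
∂2: piv[jlq,jlt,jlv,jnq,jnr,jns,jnt,jqr,jqs,jqt,jqv,jrs,jrt,jrv,jtv,lnq,lnr,rsv] rk=18  ker:lnt,lqr,lqv,lrt,ltv,nqr,nqs,nqt,nrs,nrt,qrs,qrt,qrv,qtv,rtv
∂3: piv[jlqv,jnqr,jnqs,jnqt,jnrs,jqrs,jqtv,lnqr,lnrt,nqrt] rk=10  ker:nqrs
rk∂_2=18

rank∂_2=18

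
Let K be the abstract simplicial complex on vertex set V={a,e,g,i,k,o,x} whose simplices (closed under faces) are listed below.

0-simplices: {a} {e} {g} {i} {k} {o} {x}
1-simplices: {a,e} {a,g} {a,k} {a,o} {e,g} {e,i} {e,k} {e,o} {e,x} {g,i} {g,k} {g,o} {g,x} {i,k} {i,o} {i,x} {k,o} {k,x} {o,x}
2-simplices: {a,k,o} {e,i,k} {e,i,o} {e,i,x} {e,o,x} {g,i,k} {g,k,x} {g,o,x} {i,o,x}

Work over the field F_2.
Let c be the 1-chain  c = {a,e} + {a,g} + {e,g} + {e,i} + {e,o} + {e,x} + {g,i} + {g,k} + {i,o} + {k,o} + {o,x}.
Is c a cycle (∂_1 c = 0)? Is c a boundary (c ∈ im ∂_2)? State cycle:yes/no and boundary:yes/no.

cycle:no boundary:no

n_0=7 n_1=19 n_2=9  [Z2]
∂1: piv[ae,ag,ak,ao,ei,ex] rk=6  ker:eg,ek,eo,gi,gk,go,gx,ik,io,ix,ko,kx,ox
∂2: piv[ako,eik,eio,eix,eox,gik,gkx,gox] rk=8  ker:iox
∂1c = {e} + {i}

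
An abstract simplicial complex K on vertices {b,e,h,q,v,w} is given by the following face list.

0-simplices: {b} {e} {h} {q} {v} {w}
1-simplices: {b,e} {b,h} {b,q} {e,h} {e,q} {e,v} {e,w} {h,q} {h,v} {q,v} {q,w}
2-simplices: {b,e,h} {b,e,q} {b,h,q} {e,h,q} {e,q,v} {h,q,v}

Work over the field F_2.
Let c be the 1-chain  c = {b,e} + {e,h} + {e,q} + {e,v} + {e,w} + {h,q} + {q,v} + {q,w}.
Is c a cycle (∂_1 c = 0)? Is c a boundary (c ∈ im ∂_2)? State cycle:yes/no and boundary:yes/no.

n_0=6 n_1=11 n_2=6  [Z2]
∂1: piv[be,bh,bq,ev,ew] rk=5  ker:eh,eq,hq,hv,qv,qw
∂2: piv[beh,beq,bhq,eqv,hqv] rk=5  ker:ehq
∂1c = {b} + {e}

cycle:no boundary:no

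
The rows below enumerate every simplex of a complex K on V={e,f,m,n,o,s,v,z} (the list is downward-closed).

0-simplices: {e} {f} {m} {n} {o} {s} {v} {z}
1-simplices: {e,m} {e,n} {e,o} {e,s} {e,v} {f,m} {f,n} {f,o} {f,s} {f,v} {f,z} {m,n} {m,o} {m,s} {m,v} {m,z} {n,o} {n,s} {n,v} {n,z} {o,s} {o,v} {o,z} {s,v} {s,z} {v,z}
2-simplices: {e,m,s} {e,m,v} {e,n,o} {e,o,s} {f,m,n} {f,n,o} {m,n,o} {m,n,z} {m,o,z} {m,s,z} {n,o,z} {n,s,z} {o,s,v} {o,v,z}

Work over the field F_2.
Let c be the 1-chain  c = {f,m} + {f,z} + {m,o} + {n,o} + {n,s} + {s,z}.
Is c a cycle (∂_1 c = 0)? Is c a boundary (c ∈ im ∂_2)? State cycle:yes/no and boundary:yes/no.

cycle:yes boundary:no

n_0=8 n_1=26 n_2=14  [Z2]
∂1: piv[em,en,eo,es,ev,fm,fz] rk=7  ker:fn,fo,fs,fv,mn,mo,ms,mv,mz,no,ns,nv,nz,os,ov,oz,sv,sz,vz
∂2: piv[ems,emv,eno,eos,fmn,fno,mno,mnz,moz,msz,nsz,osv,ovz] rk=13  ker:noz
∂1c = 0
c vs im∂2: residual ≠ 0 ⇒ not boundary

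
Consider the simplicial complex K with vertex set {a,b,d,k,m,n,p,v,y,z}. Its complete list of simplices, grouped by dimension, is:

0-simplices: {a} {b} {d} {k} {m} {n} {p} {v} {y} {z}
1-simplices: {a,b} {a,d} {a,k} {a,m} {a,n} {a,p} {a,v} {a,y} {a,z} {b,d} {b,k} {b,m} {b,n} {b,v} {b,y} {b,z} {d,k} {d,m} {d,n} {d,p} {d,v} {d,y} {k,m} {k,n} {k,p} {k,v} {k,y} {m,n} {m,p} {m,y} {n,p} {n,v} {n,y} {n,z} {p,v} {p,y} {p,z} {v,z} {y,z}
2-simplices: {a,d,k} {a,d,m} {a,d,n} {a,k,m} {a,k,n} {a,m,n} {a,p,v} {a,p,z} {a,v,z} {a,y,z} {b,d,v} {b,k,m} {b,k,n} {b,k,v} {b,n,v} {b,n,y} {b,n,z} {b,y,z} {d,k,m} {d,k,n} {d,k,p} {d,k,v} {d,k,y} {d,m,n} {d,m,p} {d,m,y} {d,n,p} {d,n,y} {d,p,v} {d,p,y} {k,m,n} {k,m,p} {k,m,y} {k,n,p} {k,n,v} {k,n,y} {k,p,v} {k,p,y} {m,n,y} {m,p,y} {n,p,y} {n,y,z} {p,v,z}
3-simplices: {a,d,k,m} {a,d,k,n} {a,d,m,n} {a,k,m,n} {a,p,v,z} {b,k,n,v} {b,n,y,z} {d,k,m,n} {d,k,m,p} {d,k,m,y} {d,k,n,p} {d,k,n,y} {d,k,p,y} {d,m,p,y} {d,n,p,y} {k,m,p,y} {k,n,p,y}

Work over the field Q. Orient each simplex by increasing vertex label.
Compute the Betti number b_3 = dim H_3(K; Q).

n_0=10 n_1=39 n_2=43 n_3=17  [Q]
∂1: piv[ab,ad,ak,am,an,ap,av,ay,az] rk=9  ker:bd,bk,bm,bn,bv,by,bz,dk,dm,dn,dp,dv,dy,km,kn,kp,kv,ky,mn,mp,my,np,nv,ny,nz,pv,py,pz,vz,yz
∂2: piv[adk,adm,adn,akm,akn,amn,apv,apz,avz,ayz,bdv,bkm,bkn,bkv,bnv,bny,bnz,byz,dkp,dkv,dky,dmp,dmy,dnp,dny,dpv,dpy] rk=27  ker:dkm,dkn,dmn,kmn,kmp,kmy,knp,knv,kny,kpv,kpy,mny,mpy,npy,nyz,pvz
∂3: piv[adkm,adkn,admn,akmn,apvz,bknv,bnyz,dkmp,dkmy,dknp,dkny,dkpy,dmpy,dnpy] rk=14  ker:dkmn,kmpy,knpy
b_3=(17−14)−0=3

b_3=3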